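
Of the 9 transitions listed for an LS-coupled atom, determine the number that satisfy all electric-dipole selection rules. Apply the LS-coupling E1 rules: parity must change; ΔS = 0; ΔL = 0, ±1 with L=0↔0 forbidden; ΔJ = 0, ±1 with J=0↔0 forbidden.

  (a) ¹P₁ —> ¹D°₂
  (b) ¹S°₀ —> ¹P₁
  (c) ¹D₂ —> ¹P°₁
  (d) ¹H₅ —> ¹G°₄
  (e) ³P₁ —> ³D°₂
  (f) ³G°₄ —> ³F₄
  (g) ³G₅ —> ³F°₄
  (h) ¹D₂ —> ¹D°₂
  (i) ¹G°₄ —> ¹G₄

(a) allowed
(b) allowed
(c) allowed
(d) allowed
(e) allowed
(f) allowed
(g) allowed
(h) allowed
(i) allowed
Total allowed: 9 of 9.

9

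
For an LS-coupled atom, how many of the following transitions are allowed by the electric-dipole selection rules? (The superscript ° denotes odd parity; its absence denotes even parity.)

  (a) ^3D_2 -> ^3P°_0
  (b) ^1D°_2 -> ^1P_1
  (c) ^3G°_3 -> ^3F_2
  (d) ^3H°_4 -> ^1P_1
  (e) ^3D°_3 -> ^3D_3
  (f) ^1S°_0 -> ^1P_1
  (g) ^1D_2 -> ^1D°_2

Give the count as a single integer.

(a) forbidden (ΔJ fails)
(b) allowed
(c) allowed
(d) forbidden (ΔS, ΔL, ΔJ fail)
(e) allowed
(f) allowed
(g) allowed
Total allowed: 5 of 7.

5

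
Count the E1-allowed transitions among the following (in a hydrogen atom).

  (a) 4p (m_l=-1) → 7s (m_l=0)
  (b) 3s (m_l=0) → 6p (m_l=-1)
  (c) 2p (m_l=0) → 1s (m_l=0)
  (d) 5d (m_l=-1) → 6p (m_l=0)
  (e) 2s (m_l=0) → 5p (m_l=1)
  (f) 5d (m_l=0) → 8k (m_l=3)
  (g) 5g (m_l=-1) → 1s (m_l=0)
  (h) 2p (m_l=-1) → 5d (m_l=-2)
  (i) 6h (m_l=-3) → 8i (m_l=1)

(a) allowed
(b) allowed
(c) allowed
(d) allowed
(e) allowed
(f) forbidden — Δl = +5 (E1 requires Δl = ±1); Δm_l = +3 (E1 requires Δm_l = 0, ±1)
(g) forbidden — Δl = -4 (E1 requires Δl = ±1)
(h) allowed
(i) forbidden — Δm_l = +4 (E1 requires Δm_l = 0, ±1)
Total allowed: 6 of 9.

6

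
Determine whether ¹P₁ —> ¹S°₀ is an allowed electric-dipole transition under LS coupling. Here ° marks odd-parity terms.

allowed

Reading off the term symbols: S 0→0, L 1→0, J 1→0, parity even→odd.
Parity must change: even → odd — passes.
ΔS = 0: S: 0 → 0 — passes.
ΔL = 0, ±1 (not L=0↔0): L: 1 → 0, ΔL = -1 — passes.
ΔJ = 0, ±1 (not J=0↔0): J: 1 → 0, ΔJ = -1 — passes.
All four E1 rules are satisfied.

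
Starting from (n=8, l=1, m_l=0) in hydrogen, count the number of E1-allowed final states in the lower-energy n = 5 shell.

E1 requires Δl = ±1, so l_f ∈ {0, 2}; with 0 ≤ l_f ≤ n_f−1 = 4, the allowed l_f values are {0, 2}.
For l_f = 0: m_f ∈ {m_i−1, m_i, m_i+1} ∩ [−0, 0] = {0} → 1 state.
For l_f = 2: m_f ∈ {m_i−1, m_i, m_i+1} ∩ [−2, 2] = {-1, 0, 1} → 3 states.
Total: 4.

4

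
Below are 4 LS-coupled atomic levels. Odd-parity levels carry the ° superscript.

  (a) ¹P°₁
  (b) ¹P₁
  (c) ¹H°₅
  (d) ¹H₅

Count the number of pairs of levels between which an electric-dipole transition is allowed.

(a)–(b): allowed.
(a)–(c): forbidden (parity, ΔL, ΔJ).
(a)–(d): forbidden (ΔL, ΔJ).
(b)–(c): forbidden (ΔL, ΔJ).
(b)–(d): forbidden (parity, ΔL, ΔJ).
(c)–(d): allowed.
Allowed pairs: 2 of 6.

2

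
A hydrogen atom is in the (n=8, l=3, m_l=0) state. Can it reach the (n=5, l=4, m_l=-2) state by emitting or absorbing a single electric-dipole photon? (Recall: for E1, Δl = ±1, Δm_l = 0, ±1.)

l: 3 → 4 (Δl = +1). Δl = ±1 passes.
Δm_l = -2 − (0) = -2. E1 requires Δm_l = 0, ±1: fails.
The transition is electric-dipole forbidden.

forbidden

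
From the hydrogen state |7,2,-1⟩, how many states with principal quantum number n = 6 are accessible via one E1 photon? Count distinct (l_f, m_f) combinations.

5

E1 requires Δl = ±1, so l_f ∈ {1, 3}; with 0 ≤ l_f ≤ n_f−1 = 5, the allowed l_f values are {1, 3}.
For l_f = 1: m_f ∈ {m_i−1, m_i, m_i+1} ∩ [−1, 1] = {-1, 0} → 2 states.
For l_f = 3: m_f ∈ {m_i−1, m_i, m_i+1} ∩ [−3, 3] = {-2, -1, 0} → 3 states.
Total: 5.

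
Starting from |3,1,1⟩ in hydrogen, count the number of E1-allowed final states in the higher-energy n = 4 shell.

E1 requires Δl = ±1, so l_f ∈ {0, 2}; with 0 ≤ l_f ≤ n_f−1 = 3, the allowed l_f values are {0, 2}.
For l_f = 0: m_f ∈ {m_i−1, m_i, m_i+1} ∩ [−0, 0] = {0} → 1 state.
For l_f = 2: m_f ∈ {m_i−1, m_i, m_i+1} ∩ [−2, 2] = {0, 1, 2} → 3 states.
Total: 4.

4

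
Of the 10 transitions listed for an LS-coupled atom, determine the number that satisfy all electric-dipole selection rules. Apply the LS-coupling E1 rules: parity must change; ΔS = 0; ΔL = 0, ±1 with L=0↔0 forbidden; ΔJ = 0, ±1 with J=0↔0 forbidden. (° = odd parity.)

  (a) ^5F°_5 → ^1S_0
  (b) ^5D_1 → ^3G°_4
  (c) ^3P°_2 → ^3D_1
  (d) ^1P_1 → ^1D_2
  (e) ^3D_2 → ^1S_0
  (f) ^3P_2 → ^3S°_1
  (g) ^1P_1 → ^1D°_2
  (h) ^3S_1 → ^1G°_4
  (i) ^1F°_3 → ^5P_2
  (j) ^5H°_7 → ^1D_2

(a) forbidden (ΔS, ΔL, ΔJ fail)
(b) forbidden (ΔS, ΔL, ΔJ fail)
(c) allowed
(d) forbidden (parity fails)
(e) forbidden (parity, ΔS, ΔL, ΔJ fail)
(f) allowed
(g) allowed
(h) forbidden (ΔS, ΔL, ΔJ fail)
(i) forbidden (ΔS, ΔL fail)
(j) forbidden (ΔS, ΔL, ΔJ fail)
Total allowed: 3 of 10.

3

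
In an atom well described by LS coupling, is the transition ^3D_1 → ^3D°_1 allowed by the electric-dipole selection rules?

Reading off the term symbols: S 1→1, L 2→2, J 1→1, parity even→odd.
ΔS = 0: S: 1 → 1 — ✓.
ΔJ = 0, ±1 (not J=0↔0): J: 1 → 1, ΔJ = +0 — ✓.
Parity must change: even → odd — ✓.
ΔL = 0, ±1 (not L=0↔0): L: 2 → 2, ΔL = +0 — ✓.
All four E1 rules are satisfied.

allowed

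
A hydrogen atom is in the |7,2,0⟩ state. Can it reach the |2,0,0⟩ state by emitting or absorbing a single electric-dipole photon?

Δl = 0 − 2 = -2; the E1 rule Δl = ±1 is fails.
m_l: 0 → 0 (Δm_l = +0). |Δm_l| ≤ 1 ok.
The transition is electric-dipole forbidden.

forbidden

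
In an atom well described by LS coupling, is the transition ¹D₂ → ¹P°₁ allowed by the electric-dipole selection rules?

Parity must change: even → odd — passes.
ΔS = 0: S: 0 → 0 — passes.
ΔL = 0, ±1 (not L=0↔0): L: 2 → 1, ΔL = -1 — passes.
ΔJ = 0, ±1 (not J=0↔0): J: 2 → 1, ΔJ = -1 — passes.
All four E1 rules are satisfied.

allowed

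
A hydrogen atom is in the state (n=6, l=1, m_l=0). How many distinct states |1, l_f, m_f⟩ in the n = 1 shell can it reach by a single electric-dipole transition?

E1 requires Δl = ±1, so l_f ∈ {0, 2}; with 0 ≤ l_f ≤ n_f−1 = 0, the allowed l_f values are {0}.
For l_f = 0: m_f ∈ {m_i−1, m_i, m_i+1} ∩ [−0, 0] = {0} → 1 state.
Total: 1.

1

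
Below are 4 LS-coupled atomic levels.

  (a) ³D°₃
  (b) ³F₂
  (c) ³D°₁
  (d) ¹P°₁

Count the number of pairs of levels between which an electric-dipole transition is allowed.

(a)–(b): allowed.
(a)–(c): forbidden (parity, ΔJ).
(a)–(d): forbidden (parity, ΔS, ΔJ).
(b)–(c): allowed.
(b)–(d): forbidden (ΔS, ΔL).
(c)–(d): forbidden (parity, ΔS).
Allowed pairs: 2 of 6.

2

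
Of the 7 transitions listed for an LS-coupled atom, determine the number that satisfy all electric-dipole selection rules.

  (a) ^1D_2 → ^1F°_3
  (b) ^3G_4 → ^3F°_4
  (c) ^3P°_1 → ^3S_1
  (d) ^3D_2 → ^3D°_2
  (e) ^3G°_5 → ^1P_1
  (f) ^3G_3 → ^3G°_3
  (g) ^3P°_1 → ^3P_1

6

(a) allowed
(b) allowed
(c) allowed
(d) allowed
(e) forbidden (ΔS, ΔL, ΔJ fail)
(f) allowed
(g) allowed
Total allowed: 6 of 7.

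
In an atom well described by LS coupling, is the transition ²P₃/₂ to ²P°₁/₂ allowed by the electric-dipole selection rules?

Initial level: S=1/2, L=1, J=3/2, parity even. Final level: S=1/2, L=1, J=1/2, parity odd.
ΔJ = 0, ±1 (not J=0↔0): J: 3/2 → 1/2, ΔJ = -1 — satisfied.
ΔS = 0: S: 1/2 → 1/2 — satisfied.
ΔL = 0, ±1 (not L=0↔0): L: 1 → 1, ΔL = +0 — satisfied.
Parity must change: even → odd — satisfied.
All four E1 rules are satisfied.

allowed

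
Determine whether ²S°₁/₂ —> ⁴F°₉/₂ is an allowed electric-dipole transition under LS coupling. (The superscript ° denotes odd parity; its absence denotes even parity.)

forbidden

Parity must change: odd → odd — fails.
ΔS = 0: S: 1/2 → 3/2 — fails.
ΔL = 0, ±1 (not L=0↔0): L: 0 → 3, ΔL = +3 — fails.
ΔJ = 0, ±1 (not J=0↔0): J: 1/2 → 9/2, ΔJ = +4 — fails.
Rule(s) violated: parity, ΔS, ΔL, ΔJ.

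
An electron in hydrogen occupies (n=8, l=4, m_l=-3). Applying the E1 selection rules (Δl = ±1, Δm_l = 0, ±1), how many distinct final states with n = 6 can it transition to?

5

E1 requires Δl = ±1, so l_f ∈ {3, 5}; with 0 ≤ l_f ≤ n_f−1 = 5, the allowed l_f values are {3, 5}.
For l_f = 3: m_f ∈ {m_i−1, m_i, m_i+1} ∩ [−3, 3] = {-3, -2} → 2 states.
For l_f = 5: m_f ∈ {m_i−1, m_i, m_i+1} ∩ [−5, 5] = {-4, -3, -2} → 3 states.
Total: 5.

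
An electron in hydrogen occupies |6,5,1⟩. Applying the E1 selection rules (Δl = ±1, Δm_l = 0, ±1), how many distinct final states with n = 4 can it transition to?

E1 requires l_f ∈ {4, 6}, but neither lies in [0, 3], so no final state is reachable.
Total: 0.

0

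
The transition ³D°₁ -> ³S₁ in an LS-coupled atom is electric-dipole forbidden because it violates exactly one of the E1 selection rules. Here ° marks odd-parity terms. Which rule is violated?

Initial level: S=1, L=2, J=1, parity odd. Final level: S=1, L=0, J=1, parity even.
Parity must change: odd → even — ok.
ΔS = 0: S: 1 → 1 — ok.
ΔL = 0, ±1 (not L=0↔0): L: 2 → 0, ΔL = -2 — fails.
ΔJ = 0, ±1 (not J=0↔0): J: 1 → 1, ΔJ = +0 — ok.

the ΔL = 0, ±1 rule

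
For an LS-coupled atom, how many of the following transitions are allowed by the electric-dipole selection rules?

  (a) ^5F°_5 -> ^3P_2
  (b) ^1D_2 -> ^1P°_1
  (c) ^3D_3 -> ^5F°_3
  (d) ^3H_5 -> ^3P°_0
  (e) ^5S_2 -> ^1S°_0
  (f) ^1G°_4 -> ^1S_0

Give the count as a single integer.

(a) forbidden (ΔS, ΔL, ΔJ fail)
(b) allowed
(c) forbidden (ΔS fails)
(d) forbidden (ΔL, ΔJ fail)
(e) forbidden (ΔS, ΔL, ΔJ fail)
(f) forbidden (ΔL, ΔJ fail)
Total allowed: 1 of 6.

1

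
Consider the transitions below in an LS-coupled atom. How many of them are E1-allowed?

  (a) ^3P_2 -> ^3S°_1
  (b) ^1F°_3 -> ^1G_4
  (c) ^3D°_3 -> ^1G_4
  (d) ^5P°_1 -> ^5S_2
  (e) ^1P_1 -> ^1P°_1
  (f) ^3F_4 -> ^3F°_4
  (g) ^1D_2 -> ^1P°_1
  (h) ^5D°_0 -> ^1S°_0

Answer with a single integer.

(a) allowed
(b) allowed
(c) forbidden (ΔS, ΔL fail)
(d) allowed
(e) allowed
(f) allowed
(g) allowed
(h) forbidden (parity, ΔS, ΔL, ΔJ fail)
Total allowed: 6 of 8.

6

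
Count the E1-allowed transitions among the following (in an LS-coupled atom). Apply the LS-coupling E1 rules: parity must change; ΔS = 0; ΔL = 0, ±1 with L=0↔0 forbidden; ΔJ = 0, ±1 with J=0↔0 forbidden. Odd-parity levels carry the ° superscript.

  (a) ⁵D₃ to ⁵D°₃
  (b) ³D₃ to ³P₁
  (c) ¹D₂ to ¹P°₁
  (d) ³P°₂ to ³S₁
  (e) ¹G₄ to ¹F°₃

4

(a) allowed
(b) forbidden (parity, ΔJ fail)
(c) allowed
(d) allowed
(e) allowed
Total allowed: 4 of 5.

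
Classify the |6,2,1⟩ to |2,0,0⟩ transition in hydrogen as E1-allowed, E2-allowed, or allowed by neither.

Δl = 0 − 2 = -2; l_i + l_f = 2.
Δm_l = -1.
E1 (Δl = ±1, |Δm_l| ≤ 1): not satisfied.
E2 (Δl = 0,±2, l_i+l_f ≥ 2, |Δm_l| ≤ 2): satisfied.

E2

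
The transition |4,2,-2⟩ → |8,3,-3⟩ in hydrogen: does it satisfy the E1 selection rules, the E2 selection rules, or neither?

Δl = 3 − 2 = +1; l_i + l_f = 5.
Δm_l = -1.
E1 (Δl = ±1, |Δm_l| ≤ 1): satisfied.
E2 (Δl = 0,±2, l_i+l_f ≥ 2, |Δm_l| ≤ 2): not satisfied.

E1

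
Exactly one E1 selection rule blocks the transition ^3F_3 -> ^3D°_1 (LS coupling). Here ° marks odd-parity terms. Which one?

Initial level: S=1, L=3, J=3, parity even. Final level: S=1, L=2, J=1, parity odd.
Parity must change: even → odd — ✓.
ΔS = 0: S: 1 → 1 — ✓.
ΔL = 0, ±1 (not L=0↔0): L: 3 → 2, ΔL = -1 — ✓.
ΔJ = 0, ±1 (not J=0↔0): J: 3 → 1, ΔJ = -2 — ✗.

the ΔJ = 0, ±1 rule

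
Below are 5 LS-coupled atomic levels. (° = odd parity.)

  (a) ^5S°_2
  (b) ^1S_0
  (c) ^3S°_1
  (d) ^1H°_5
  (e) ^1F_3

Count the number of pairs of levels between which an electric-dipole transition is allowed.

0

(a)–(b): forbidden (ΔS, ΔL, ΔJ).
(a)–(c): forbidden (parity, ΔS, ΔL).
(a)–(d): forbidden (parity, ΔS, ΔL, ΔJ).
(a)–(e): forbidden (ΔS, ΔL).
(b)–(c): forbidden (ΔS, ΔL).
(b)–(d): forbidden (ΔL, ΔJ).
(b)–(e): forbidden (parity, ΔL, ΔJ).
(c)–(d): forbidden (parity, ΔS, ΔL, ΔJ).
(c)–(e): forbidden (ΔS, ΔL, ΔJ).
(d)–(e): forbidden (ΔL, ΔJ).
Allowed pairs: 0 of 10.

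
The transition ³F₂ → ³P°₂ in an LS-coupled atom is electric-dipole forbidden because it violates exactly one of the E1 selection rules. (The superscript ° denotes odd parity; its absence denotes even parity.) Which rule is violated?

the ΔL = 0, ±1 rule

Initial level: S=1, L=3, J=2, parity even. Final level: S=1, L=1, J=2, parity odd.
ΔJ = 0, ±1 (not J=0↔0): J: 2 → 2, ΔJ = +0 — ok.
ΔS = 0: S: 1 → 1 — ok.
ΔL = 0, ±1 (not L=0↔0): L: 3 → 1, ΔL = -2 — fails.
Parity must change: even → odd — ok.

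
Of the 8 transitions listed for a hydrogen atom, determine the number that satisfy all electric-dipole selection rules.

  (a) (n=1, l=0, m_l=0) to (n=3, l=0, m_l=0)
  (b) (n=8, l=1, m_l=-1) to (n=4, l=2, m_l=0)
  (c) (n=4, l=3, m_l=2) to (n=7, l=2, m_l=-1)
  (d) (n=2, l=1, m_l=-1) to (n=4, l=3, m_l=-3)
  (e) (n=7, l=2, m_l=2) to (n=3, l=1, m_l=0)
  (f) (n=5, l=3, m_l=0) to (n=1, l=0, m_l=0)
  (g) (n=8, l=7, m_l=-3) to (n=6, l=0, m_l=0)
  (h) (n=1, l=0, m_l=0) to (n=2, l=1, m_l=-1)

2

(a) forbidden — Δl = +0 (E1 requires Δl = ±1)
(b) allowed
(c) forbidden — Δm_l = -3 (E1 requires Δm_l = 0, ±1)
(d) forbidden — Δl = +2 (E1 requires Δl = ±1); Δm_l = -2 (E1 requires Δm_l = 0, ±1)
(e) forbidden — Δm_l = -2 (E1 requires Δm_l = 0, ±1)
(f) forbidden — Δl = -3 (E1 requires Δl = ±1)
(g) forbidden — Δl = -7 (E1 requires Δl = ±1); Δm_l = +3 (E1 requires Δm_l = 0, ±1)
(h) allowed
Total allowed: 2 of 8.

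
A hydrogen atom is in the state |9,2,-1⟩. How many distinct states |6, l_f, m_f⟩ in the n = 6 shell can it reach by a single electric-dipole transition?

E1 requires Δl = ±1, so l_f ∈ {1, 3}; with 0 ≤ l_f ≤ n_f−1 = 5, the allowed l_f values are {1, 3}.
For l_f = 1: m_f ∈ {m_i−1, m_i, m_i+1} ∩ [−1, 1] = {-1, 0} → 2 states.
For l_f = 3: m_f ∈ {m_i−1, m_i, m_i+1} ∩ [−3, 3] = {-2, -1, 0} → 3 states.
Total: 5.

5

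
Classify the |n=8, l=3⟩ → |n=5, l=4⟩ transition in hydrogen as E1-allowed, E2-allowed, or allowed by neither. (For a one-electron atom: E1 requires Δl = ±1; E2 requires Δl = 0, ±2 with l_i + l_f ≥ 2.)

Δl = 4 − 3 = +1; l_i + l_f = 7.
E1 (Δl = ±1): satisfied.
E2 (Δl = 0,±2, l_i+l_f ≥ 2): not satisfied.

E1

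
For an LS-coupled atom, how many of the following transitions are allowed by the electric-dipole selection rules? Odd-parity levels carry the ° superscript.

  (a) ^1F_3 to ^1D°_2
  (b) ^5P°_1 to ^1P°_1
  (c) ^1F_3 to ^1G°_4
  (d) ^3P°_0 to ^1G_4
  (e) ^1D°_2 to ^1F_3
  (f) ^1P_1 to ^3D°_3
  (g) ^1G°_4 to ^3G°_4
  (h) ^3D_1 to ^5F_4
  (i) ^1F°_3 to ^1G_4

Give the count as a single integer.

(a) allowed
(b) forbidden (parity, ΔS fail)
(c) allowed
(d) forbidden (ΔS, ΔL, ΔJ fail)
(e) allowed
(f) forbidden (ΔS, ΔJ fail)
(g) forbidden (parity, ΔS fail)
(h) forbidden (parity, ΔS, ΔJ fail)
(i) allowed
Total allowed: 4 of 9.

4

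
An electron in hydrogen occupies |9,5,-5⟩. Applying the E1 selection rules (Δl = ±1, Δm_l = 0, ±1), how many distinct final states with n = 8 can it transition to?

E1 requires Δl = ±1, so l_f ∈ {4, 6}; with 0 ≤ l_f ≤ n_f−1 = 7, the allowed l_f values are {4, 6}.
For l_f = 4: m_f ∈ {m_i−1, m_i, m_i+1} ∩ [−4, 4] = {-4} → 1 state.
For l_f = 6: m_f ∈ {m_i−1, m_i, m_i+1} ∩ [−6, 6] = {-6, -5, -4} → 3 states.
Total: 4.

4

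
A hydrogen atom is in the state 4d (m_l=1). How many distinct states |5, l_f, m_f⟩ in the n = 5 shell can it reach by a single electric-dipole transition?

5

E1 requires Δl = ±1, so l_f ∈ {1, 3}; with 0 ≤ l_f ≤ n_f−1 = 4, the allowed l_f values are {1, 3}.
For l_f = 1: m_f ∈ {m_i−1, m_i, m_i+1} ∩ [−1, 1] = {0, 1} → 2 states.
For l_f = 3: m_f ∈ {m_i−1, m_i, m_i+1} ∩ [−3, 3] = {0, 1, 2} → 3 states.
Total: 5.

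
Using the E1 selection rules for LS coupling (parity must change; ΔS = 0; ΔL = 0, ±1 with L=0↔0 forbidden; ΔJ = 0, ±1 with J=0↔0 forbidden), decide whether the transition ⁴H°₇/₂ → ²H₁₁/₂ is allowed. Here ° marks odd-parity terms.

Initial level: S=3/2, L=5, J=7/2, parity odd. Final level: S=1/2, L=5, J=11/2, parity even.
Parity must change: odd → even — satisfied.
ΔS = 0: S: 3/2 → 1/2 — violated.
ΔL = 0, ±1 (not L=0↔0): L: 5 → 5, ΔL = +0 — satisfied.
ΔJ = 0, ±1 (not J=0↔0): J: 7/2 → 11/2, ΔJ = +2 — violated.
Rule(s) violated: ΔS, ΔJ.

forbidden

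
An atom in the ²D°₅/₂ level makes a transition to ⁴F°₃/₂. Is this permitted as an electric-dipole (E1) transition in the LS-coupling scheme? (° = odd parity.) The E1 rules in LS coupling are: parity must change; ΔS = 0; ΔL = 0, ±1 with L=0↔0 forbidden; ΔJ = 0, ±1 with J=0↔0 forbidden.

forbidden

Reading off the term symbols: S 1/2→3/2, L 2→3, J 5/2→3/2, parity odd→odd.
Parity must change: odd → odd — fails.
ΔS = 0: S: 1/2 → 3/2 — fails.
ΔL = 0, ±1 (not L=0↔0): L: 2 → 3, ΔL = +1 — ok.
ΔJ = 0, ±1 (not J=0↔0): J: 5/2 → 3/2, ΔJ = -1 — ok.
Rule(s) violated: parity, ΔS.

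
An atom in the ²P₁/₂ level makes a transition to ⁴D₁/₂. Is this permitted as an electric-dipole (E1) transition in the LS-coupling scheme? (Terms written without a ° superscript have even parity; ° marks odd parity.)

forbidden

Parity must change: even → even — fails.
ΔS = 0: S: 1/2 → 3/2 — fails.
ΔL = 0, ±1 (not L=0↔0): L: 1 → 2, ΔL = +1 — passes.
ΔJ = 0, ±1 (not J=0↔0): J: 1/2 → 1/2, ΔJ = +0 — passes.
Rule(s) violated: parity, ΔS.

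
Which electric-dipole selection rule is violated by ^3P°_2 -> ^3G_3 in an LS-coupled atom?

ΔS = 0: S: 1 → 1 — ok.
Parity must change: odd → even — ok.
ΔL = 0, ±1 (not L=0↔0): L: 1 → 4, ΔL = +3 — fails.
ΔJ = 0, ±1 (not J=0↔0): J: 2 → 3, ΔJ = +1 — ok.

the ΔL = 0, ±1 rule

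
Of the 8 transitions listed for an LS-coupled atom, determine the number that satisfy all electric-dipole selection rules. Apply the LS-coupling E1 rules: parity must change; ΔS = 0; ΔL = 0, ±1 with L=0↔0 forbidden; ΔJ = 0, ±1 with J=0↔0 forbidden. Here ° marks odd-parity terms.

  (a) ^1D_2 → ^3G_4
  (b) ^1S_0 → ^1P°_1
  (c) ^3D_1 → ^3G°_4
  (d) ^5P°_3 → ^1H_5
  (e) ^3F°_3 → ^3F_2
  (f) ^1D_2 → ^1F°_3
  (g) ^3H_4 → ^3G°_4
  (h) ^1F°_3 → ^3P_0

(a) forbidden (parity, ΔS, ΔL, ΔJ fail)
(b) allowed
(c) forbidden (ΔL, ΔJ fail)
(d) forbidden (ΔS, ΔL, ΔJ fail)
(e) allowed
(f) allowed
(g) allowed
(h) forbidden (ΔS, ΔL, ΔJ fail)
Total allowed: 4 of 8.

4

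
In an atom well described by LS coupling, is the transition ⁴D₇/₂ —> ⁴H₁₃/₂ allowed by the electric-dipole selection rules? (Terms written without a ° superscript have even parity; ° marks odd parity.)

Parity must change: even → even — fails.
ΔS = 0: S: 3/2 → 3/2 — passes.
ΔL = 0, ±1 (not L=0↔0): L: 2 → 5, ΔL = +3 — fails.
ΔJ = 0, ±1 (not J=0↔0): J: 7/2 → 13/2, ΔJ = +3 — fails.
Rule(s) violated: parity, ΔL, ΔJ.

forbidden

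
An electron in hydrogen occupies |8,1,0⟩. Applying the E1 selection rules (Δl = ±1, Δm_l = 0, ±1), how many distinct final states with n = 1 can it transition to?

E1 requires Δl = ±1, so l_f ∈ {0, 2}; with 0 ≤ l_f ≤ n_f−1 = 0, the allowed l_f values are {0}.
For l_f = 0: m_f ∈ {m_i−1, m_i, m_i+1} ∩ [−0, 0] = {0} → 1 state.
Total: 1.

1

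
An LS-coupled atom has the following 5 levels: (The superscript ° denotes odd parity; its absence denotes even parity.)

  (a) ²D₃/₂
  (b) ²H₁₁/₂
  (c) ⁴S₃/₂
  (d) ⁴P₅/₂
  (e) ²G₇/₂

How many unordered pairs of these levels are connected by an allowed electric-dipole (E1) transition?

0

(a)–(b): forbidden (parity, ΔL, ΔJ).
(a)–(c): forbidden (parity, ΔS, ΔL).
(a)–(d): forbidden (parity, ΔS).
(a)–(e): forbidden (parity, ΔL, ΔJ).
(b)–(c): forbidden (parity, ΔS, ΔL, ΔJ).
(b)–(d): forbidden (parity, ΔS, ΔL, ΔJ).
(b)–(e): forbidden (parity, ΔJ).
(c)–(d): forbidden (parity).
(c)–(e): forbidden (parity, ΔS, ΔL, ΔJ).
(d)–(e): forbidden (parity, ΔS, ΔL).
Allowed pairs: 0 of 10.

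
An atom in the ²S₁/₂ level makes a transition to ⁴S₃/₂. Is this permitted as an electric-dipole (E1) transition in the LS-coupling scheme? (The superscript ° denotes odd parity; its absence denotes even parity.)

forbidden

Reading off the term symbols: S 1/2→3/2, L 0→0, J 1/2→3/2, parity even→even.
ΔS = 0: S: 1/2 → 3/2 — fails.
ΔJ = 0, ±1 (not J=0↔0): J: 1/2 → 3/2, ΔJ = +1 — passes.
ΔL = 0, ±1 (not L=0↔0): L: 0 → 0, ΔL = +0 — fails.
Parity must change: even → even — fails.
Rule(s) violated: parity, ΔS, ΔL.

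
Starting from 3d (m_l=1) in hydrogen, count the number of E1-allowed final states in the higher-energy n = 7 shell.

5

E1 requires Δl = ±1, so l_f ∈ {1, 3}; with 0 ≤ l_f ≤ n_f−1 = 6, the allowed l_f values are {1, 3}.
For l_f = 1: m_f ∈ {m_i−1, m_i, m_i+1} ∩ [−1, 1] = {0, 1} → 2 states.
For l_f = 3: m_f ∈ {m_i−1, m_i, m_i+1} ∩ [−3, 3] = {0, 1, 2} → 3 states.
Total: 5.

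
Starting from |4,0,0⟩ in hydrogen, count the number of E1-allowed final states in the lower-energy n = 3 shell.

3

E1 requires Δl = ±1, so l_f ∈ {-1, 1}; with 0 ≤ l_f ≤ n_f−1 = 2, the allowed l_f values are {1}.
For l_f = 1: m_f ∈ {m_i−1, m_i, m_i+1} ∩ [−1, 1] = {-1, 0, 1} → 3 states.
Total: 3.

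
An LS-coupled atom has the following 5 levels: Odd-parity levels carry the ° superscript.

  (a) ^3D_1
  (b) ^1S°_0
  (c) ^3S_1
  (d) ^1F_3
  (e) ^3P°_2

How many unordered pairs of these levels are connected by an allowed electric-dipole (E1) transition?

(a)–(b): forbidden (ΔS, ΔL).
(a)–(c): forbidden (parity, ΔL).
(a)–(d): forbidden (parity, ΔS, ΔJ).
(a)–(e): allowed.
(b)–(c): forbidden (ΔS, ΔL).
(b)–(d): forbidden (ΔL, ΔJ).
(b)–(e): forbidden (parity, ΔS, ΔJ).
(c)–(d): forbidden (parity, ΔS, ΔL, ΔJ).
(c)–(e): allowed.
(d)–(e): forbidden (ΔS, ΔL).
Allowed pairs: 2 of 10.

2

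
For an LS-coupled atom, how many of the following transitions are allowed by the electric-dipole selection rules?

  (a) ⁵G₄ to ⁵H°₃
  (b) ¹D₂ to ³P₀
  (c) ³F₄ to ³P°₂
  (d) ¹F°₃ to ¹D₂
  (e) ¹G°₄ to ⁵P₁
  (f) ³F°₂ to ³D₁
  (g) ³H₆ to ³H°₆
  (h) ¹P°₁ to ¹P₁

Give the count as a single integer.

(a) allowed
(b) forbidden (parity, ΔS, ΔJ fail)
(c) forbidden (ΔL, ΔJ fail)
(d) allowed
(e) forbidden (ΔS, ΔL, ΔJ fail)
(f) allowed
(g) allowed
(h) allowed
Total allowed: 5 of 8.

5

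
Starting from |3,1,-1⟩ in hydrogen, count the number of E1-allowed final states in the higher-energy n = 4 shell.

4

E1 requires Δl = ±1, so l_f ∈ {0, 2}; with 0 ≤ l_f ≤ n_f−1 = 3, the allowed l_f values are {0, 2}.
For l_f = 0: m_f ∈ {m_i−1, m_i, m_i+1} ∩ [−0, 0] = {0} → 1 state.
For l_f = 2: m_f ∈ {m_i−1, m_i, m_i+1} ∩ [−2, 2] = {-2, -1, 0} → 3 states.
Total: 4.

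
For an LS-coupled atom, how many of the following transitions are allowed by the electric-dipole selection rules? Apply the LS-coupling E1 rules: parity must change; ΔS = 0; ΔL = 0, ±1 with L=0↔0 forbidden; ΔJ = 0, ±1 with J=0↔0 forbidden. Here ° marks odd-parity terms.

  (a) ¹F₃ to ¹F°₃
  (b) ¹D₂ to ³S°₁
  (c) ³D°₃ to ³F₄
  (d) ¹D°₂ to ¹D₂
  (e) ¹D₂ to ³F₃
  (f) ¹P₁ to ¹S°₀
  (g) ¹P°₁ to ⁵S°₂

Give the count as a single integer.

4

(a) allowed
(b) forbidden (ΔS, ΔL fail)
(c) allowed
(d) allowed
(e) forbidden (parity, ΔS fail)
(f) allowed
(g) forbidden (parity, ΔS fail)
Total allowed: 4 of 7.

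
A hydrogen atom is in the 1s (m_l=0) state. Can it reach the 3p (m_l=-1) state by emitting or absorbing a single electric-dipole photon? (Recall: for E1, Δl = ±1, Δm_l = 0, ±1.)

allowed

l: 0 → 1 (Δl = +1). Δl = ±1 ok.
Δm_l = -1 − (0) = -1. E1 requires Δm_l = 0, ±1: ok.
All E1 selection rules are satisfied.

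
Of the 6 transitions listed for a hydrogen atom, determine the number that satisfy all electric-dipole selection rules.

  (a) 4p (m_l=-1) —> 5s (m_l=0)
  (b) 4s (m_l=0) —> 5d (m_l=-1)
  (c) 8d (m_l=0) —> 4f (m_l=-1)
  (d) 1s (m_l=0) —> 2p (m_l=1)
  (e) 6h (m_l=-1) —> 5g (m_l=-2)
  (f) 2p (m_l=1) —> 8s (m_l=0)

(a) allowed
(b) forbidden — Δl = +2 (E1 requires Δl = ±1)
(c) allowed
(d) allowed
(e) allowed
(f) allowed
Total allowed: 5 of 6.

5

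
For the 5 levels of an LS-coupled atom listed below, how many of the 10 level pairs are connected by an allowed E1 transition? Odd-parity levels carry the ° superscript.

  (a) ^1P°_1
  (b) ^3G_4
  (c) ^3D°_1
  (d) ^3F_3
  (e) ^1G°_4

0

(a)–(b): forbidden (ΔS, ΔL, ΔJ).
(a)–(c): forbidden (parity, ΔS).
(a)–(d): forbidden (ΔS, ΔL, ΔJ).
(a)–(e): forbidden (parity, ΔL, ΔJ).
(b)–(c): forbidden (ΔL, ΔJ).
(b)–(d): forbidden (parity).
(b)–(e): forbidden (ΔS).
(c)–(d): forbidden (ΔJ).
(c)–(e): forbidden (parity, ΔS, ΔL, ΔJ).
(d)–(e): forbidden (ΔS).
Allowed pairs: 0 of 10.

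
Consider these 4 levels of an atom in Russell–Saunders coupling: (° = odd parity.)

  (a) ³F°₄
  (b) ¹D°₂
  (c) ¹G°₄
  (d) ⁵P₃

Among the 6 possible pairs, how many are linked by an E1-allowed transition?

0

(a)–(b): forbidden (parity, ΔS, ΔJ).
(a)–(c): forbidden (parity, ΔS).
(a)–(d): forbidden (ΔS, ΔL).
(b)–(c): forbidden (parity, ΔL, ΔJ).
(b)–(d): forbidden (ΔS).
(c)–(d): forbidden (ΔS, ΔL).
Allowed pairs: 0 of 6.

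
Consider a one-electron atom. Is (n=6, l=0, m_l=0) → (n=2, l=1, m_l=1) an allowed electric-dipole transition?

allowed

Initial l = 0, final l = 1, so Δl = +1. E1 requires Δl = ±1: ok.
Δm_l = 1 − (0) = +1. E1 requires Δm_l = 0, ±1: ok.
All E1 selection rules are satisfied.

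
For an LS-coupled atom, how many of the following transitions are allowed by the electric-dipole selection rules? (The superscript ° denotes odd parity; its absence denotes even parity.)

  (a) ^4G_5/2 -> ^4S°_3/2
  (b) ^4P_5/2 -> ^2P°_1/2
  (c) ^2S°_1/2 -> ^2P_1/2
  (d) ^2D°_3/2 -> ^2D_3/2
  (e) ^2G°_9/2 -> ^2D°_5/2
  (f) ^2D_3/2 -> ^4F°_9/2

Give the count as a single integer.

(a) forbidden (ΔL fails)
(b) forbidden (ΔS, ΔJ fail)
(c) allowed
(d) allowed
(e) forbidden (parity, ΔL, ΔJ fail)
(f) forbidden (ΔS, ΔJ fail)
Total allowed: 2 of 6.

2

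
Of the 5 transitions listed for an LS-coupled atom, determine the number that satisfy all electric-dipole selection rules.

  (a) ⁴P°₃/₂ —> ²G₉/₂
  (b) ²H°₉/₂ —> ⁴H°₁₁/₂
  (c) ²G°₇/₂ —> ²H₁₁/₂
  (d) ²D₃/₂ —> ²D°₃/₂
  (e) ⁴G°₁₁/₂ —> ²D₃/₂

(a) forbidden (ΔS, ΔL, ΔJ fail)
(b) forbidden (parity, ΔS fail)
(c) forbidden (ΔJ fails)
(d) allowed
(e) forbidden (ΔS, ΔL, ΔJ fail)
Total allowed: 1 of 5.

1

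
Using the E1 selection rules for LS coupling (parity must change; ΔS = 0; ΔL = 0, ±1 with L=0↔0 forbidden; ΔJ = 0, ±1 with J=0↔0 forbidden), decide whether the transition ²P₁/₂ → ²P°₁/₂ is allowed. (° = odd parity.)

ΔJ = 0, ±1 (not J=0↔0): J: 1/2 → 1/2, ΔJ = +0 — satisfied.
ΔS = 0: S: 1/2 → 1/2 — satisfied.
Parity must change: even → odd — satisfied.
ΔL = 0, ±1 (not L=0↔0): L: 1 → 1, ΔL = +0 — satisfied.
All four E1 rules are satisfied.

allowed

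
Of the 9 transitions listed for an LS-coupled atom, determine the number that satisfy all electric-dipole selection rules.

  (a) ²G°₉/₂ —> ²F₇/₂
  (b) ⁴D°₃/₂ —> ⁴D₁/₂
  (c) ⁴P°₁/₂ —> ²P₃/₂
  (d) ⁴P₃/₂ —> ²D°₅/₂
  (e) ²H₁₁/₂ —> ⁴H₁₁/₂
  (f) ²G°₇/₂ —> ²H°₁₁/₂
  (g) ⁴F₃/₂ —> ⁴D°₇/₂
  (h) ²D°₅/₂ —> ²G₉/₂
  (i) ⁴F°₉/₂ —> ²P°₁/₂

2

(a) allowed
(b) allowed
(c) forbidden (ΔS fails)
(d) forbidden (ΔS fails)
(e) forbidden (parity, ΔS fail)
(f) forbidden (parity, ΔJ fail)
(g) forbidden (ΔJ fails)
(h) forbidden (ΔL, ΔJ fail)
(i) forbidden (parity, ΔS, ΔL, ΔJ fail)
Total allowed: 2 of 9.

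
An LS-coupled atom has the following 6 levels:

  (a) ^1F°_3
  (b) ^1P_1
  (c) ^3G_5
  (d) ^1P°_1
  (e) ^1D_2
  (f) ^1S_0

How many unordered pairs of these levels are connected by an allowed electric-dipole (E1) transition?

(a)–(b): forbidden (ΔL, ΔJ).
(a)–(c): forbidden (ΔS, ΔJ).
(a)–(d): forbidden (parity, ΔL, ΔJ).
(a)–(e): allowed.
(a)–(f): forbidden (ΔL, ΔJ).
(b)–(c): forbidden (parity, ΔS, ΔL, ΔJ).
(b)–(d): allowed.
(b)–(e): forbidden (parity).
(b)–(f): forbidden (parity).
(c)–(d): forbidden (ΔS, ΔL, ΔJ).
(c)–(e): forbidden (parity, ΔS, ΔL, ΔJ).
(c)–(f): forbidden (parity, ΔS, ΔL, ΔJ).
(d)–(e): allowed.
(d)–(f): allowed.
(e)–(f): forbidden (parity, ΔL, ΔJ).
Allowed pairs: 4 of 15.

4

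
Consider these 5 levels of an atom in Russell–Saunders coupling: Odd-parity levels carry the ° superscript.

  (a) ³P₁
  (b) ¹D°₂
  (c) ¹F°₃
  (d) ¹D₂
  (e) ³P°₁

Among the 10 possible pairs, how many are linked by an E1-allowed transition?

3

(a)–(b): forbidden (ΔS).
(a)–(c): forbidden (ΔS, ΔL, ΔJ).
(a)–(d): forbidden (parity, ΔS).
(a)–(e): allowed.
(b)–(c): forbidden (parity).
(b)–(d): allowed.
(b)–(e): forbidden (parity, ΔS).
(c)–(d): allowed.
(c)–(e): forbidden (parity, ΔS, ΔL, ΔJ).
(d)–(e): forbidden (ΔS).
Allowed pairs: 3 of 10.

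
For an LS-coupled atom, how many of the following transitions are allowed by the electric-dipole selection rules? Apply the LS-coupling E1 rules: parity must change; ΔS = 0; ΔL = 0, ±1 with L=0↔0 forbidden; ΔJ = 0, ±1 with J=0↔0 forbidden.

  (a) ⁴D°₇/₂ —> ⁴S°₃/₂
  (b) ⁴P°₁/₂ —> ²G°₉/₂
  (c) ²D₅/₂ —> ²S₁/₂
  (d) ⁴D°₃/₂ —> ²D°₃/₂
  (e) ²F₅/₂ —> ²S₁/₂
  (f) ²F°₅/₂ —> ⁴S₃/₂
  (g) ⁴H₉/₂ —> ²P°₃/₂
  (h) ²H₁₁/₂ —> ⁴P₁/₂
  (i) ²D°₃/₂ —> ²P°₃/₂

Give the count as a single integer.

(a) forbidden (parity, ΔL, ΔJ fail)
(b) forbidden (parity, ΔS, ΔL, ΔJ fail)
(c) forbidden (parity, ΔL, ΔJ fail)
(d) forbidden (parity, ΔS fail)
(e) forbidden (parity, ΔL, ΔJ fail)
(f) forbidden (ΔS, ΔL fail)
(g) forbidden (ΔS, ΔL, ΔJ fail)
(h) forbidden (parity, ΔS, ΔL, ΔJ fail)
(i) forbidden (parity fails)
Total allowed: 0 of 9.

0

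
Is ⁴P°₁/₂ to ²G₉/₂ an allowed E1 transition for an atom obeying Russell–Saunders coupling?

Reading off the term symbols: S 3/2→1/2, L 1→4, J 1/2→9/2, parity odd→even.
Parity must change: odd → even — ✓.
ΔS = 0: S: 3/2 → 1/2 — ✗.
ΔL = 0, ±1 (not L=0↔0): L: 1 → 4, ΔL = +3 — ✗.
ΔJ = 0, ±1 (not J=0↔0): J: 1/2 → 9/2, ΔJ = +4 — ✗.
Rule(s) violated: ΔS, ΔL, ΔJ.

forbidden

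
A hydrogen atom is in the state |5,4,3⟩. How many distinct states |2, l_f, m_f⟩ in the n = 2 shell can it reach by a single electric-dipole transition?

E1 requires l_f ∈ {3, 5}, but neither lies in [0, 1], so no final state is reachable.
Total: 0.

0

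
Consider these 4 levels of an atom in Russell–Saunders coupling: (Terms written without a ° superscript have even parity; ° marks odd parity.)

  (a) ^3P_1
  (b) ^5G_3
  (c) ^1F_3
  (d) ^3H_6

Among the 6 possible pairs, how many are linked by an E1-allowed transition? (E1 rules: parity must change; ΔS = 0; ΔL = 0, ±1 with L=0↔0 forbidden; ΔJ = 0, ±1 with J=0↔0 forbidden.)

0

(a)–(b): forbidden (parity, ΔS, ΔL, ΔJ).
(a)–(c): forbidden (parity, ΔS, ΔL, ΔJ).
(a)–(d): forbidden (parity, ΔL, ΔJ).
(b)–(c): forbidden (parity, ΔS).
(b)–(d): forbidden (parity, ΔS, ΔJ).
(c)–(d): forbidden (parity, ΔS, ΔL, ΔJ).
Allowed pairs: 0 of 6.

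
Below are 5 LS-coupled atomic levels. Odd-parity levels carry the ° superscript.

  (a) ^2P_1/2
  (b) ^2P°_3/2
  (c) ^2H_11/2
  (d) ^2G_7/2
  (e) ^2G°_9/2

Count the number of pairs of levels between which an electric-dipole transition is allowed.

(a)–(b): allowed.
(a)–(c): forbidden (parity, ΔL, ΔJ).
(a)–(d): forbidden (parity, ΔL, ΔJ).
(a)–(e): forbidden (ΔL, ΔJ).
(b)–(c): forbidden (ΔL, ΔJ).
(b)–(d): forbidden (ΔL, ΔJ).
(b)–(e): forbidden (parity, ΔL, ΔJ).
(c)–(d): forbidden (parity, ΔJ).
(c)–(e): allowed.
(d)–(e): allowed.
Allowed pairs: 3 of 10.

3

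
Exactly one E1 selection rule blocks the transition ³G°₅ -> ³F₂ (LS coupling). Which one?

the ΔJ = 0, ±1 rule

Parity must change: odd → even — ok.
ΔS = 0: S: 1 → 1 — ok.
ΔL = 0, ±1 (not L=0↔0): L: 4 → 3, ΔL = -1 — ok.
ΔJ = 0, ±1 (not J=0↔0): J: 5 → 2, ΔJ = -3 — fails.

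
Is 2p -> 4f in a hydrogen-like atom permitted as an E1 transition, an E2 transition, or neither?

Δl = 3 − 1 = +2; l_i + l_f = 4.
E1 (Δl = ±1): not satisfied.
E2 (Δl = 0,±2, l_i+l_f ≥ 2): satisfied.

E2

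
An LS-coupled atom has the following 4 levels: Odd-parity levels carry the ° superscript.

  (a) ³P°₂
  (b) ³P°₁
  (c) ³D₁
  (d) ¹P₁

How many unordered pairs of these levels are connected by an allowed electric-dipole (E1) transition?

(a)–(b): forbidden (parity).
(a)–(c): allowed.
(a)–(d): forbidden (ΔS).
(b)–(c): allowed.
(b)–(d): forbidden (ΔS).
(c)–(d): forbidden (parity, ΔS).
Allowed pairs: 2 of 6.

2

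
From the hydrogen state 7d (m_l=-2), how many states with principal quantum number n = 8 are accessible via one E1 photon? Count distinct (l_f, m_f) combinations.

4

E1 requires Δl = ±1, so l_f ∈ {1, 3}; with 0 ≤ l_f ≤ n_f−1 = 7, the allowed l_f values are {1, 3}.
For l_f = 1: m_f ∈ {m_i−1, m_i, m_i+1} ∩ [−1, 1] = {-1} → 1 state.
For l_f = 3: m_f ∈ {m_i−1, m_i, m_i+1} ∩ [−3, 3] = {-3, -2, -1} → 3 states.
Total: 4.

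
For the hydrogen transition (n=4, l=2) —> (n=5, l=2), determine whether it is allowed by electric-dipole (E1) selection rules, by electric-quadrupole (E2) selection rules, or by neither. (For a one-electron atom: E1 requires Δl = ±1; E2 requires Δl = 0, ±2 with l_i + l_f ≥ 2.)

Δl = 2 − 2 = +0; l_i + l_f = 4.
E1 (Δl = ±1): not satisfied.
E2 (Δl = 0,±2, l_i+l_f ≥ 2): satisfied.

E2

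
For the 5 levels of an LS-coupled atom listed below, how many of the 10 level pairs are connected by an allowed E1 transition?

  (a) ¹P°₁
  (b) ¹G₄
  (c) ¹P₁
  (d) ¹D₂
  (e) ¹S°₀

(a)–(b): forbidden (ΔL, ΔJ).
(a)–(c): allowed.
(a)–(d): allowed.
(a)–(e): forbidden (parity).
(b)–(c): forbidden (parity, ΔL, ΔJ).
(b)–(d): forbidden (parity, ΔL, ΔJ).
(b)–(e): forbidden (ΔL, ΔJ).
(c)–(d): forbidden (parity).
(c)–(e): allowed.
(d)–(e): forbidden (ΔL, ΔJ).
Allowed pairs: 3 of 10.

3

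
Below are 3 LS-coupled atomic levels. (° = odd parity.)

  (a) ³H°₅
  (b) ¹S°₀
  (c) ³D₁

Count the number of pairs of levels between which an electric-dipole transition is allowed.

0

(a)–(b): forbidden (parity, ΔS, ΔL, ΔJ).
(a)–(c): forbidden (ΔL, ΔJ).
(b)–(c): forbidden (ΔS, ΔL).
Allowed pairs: 0 of 3.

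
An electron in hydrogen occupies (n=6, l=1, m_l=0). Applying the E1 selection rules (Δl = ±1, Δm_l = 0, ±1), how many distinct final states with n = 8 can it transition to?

4

E1 requires Δl = ±1, so l_f ∈ {0, 2}; with 0 ≤ l_f ≤ n_f−1 = 7, the allowed l_f values are {0, 2}.
For l_f = 0: m_f ∈ {m_i−1, m_i, m_i+1} ∩ [−0, 0] = {0} → 1 state.
For l_f = 2: m_f ∈ {m_i−1, m_i, m_i+1} ∩ [−2, 2] = {-1, 0, 1} → 3 states.
Total: 4.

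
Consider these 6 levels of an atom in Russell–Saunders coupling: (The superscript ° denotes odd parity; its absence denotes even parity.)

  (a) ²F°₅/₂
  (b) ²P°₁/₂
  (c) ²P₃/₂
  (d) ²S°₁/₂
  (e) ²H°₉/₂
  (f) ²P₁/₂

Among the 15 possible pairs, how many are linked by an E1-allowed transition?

(a)–(b): forbidden (parity, ΔL, ΔJ).
(a)–(c): forbidden (ΔL).
(a)–(d): forbidden (parity, ΔL, ΔJ).
(a)–(e): forbidden (parity, ΔL, ΔJ).
(a)–(f): forbidden (ΔL, ΔJ).
(b)–(c): allowed.
(b)–(d): forbidden (parity).
(b)–(e): forbidden (parity, ΔL, ΔJ).
(b)–(f): allowed.
(c)–(d): allowed.
(c)–(e): forbidden (ΔL, ΔJ).
(c)–(f): forbidden (parity).
(d)–(e): forbidden (parity, ΔL, ΔJ).
(d)–(f): allowed.
(e)–(f): forbidden (ΔL, ΔJ).
Allowed pairs: 4 of 15.

4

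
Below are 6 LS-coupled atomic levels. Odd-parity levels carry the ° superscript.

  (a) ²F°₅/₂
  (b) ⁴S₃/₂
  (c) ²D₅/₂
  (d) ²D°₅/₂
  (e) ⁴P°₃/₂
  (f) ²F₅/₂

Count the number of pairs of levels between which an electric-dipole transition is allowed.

5

(a)–(b): forbidden (ΔS, ΔL).
(a)–(c): allowed.
(a)–(d): forbidden (parity).
(a)–(e): forbidden (parity, ΔS, ΔL).
(a)–(f): allowed.
(b)–(c): forbidden (parity, ΔS, ΔL).
(b)–(d): forbidden (ΔS, ΔL).
(b)–(e): allowed.
(b)–(f): forbidden (parity, ΔS, ΔL).
(c)–(d): allowed.
(c)–(e): forbidden (ΔS).
(c)–(f): forbidden (parity).
(d)–(e): forbidden (parity, ΔS).
(d)–(f): allowed.
(e)–(f): forbidden (ΔS, ΔL).
Allowed pairs: 5 of 15.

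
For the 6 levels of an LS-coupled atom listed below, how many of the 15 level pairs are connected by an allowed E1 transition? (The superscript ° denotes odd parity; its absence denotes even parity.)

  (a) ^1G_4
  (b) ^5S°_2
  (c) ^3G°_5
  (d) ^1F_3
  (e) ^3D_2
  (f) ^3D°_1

(a)–(b): forbidden (ΔS, ΔL, ΔJ).
(a)–(c): forbidden (ΔS).
(a)–(d): forbidden (parity).
(a)–(e): forbidden (parity, ΔS, ΔL, ΔJ).
(a)–(f): forbidden (ΔS, ΔL, ΔJ).
(b)–(c): forbidden (parity, ΔS, ΔL, ΔJ).
(b)–(d): forbidden (ΔS, ΔL).
(b)–(e): forbidden (ΔS, ΔL).
(b)–(f): forbidden (parity, ΔS, ΔL).
(c)–(d): forbidden (ΔS, ΔJ).
(c)–(e): forbidden (ΔL, ΔJ).
(c)–(f): forbidden (parity, ΔL, ΔJ).
(d)–(e): forbidden (parity, ΔS).
(d)–(f): forbidden (ΔS, ΔJ).
(e)–(f): allowed.
Allowed pairs: 1 of 15.

1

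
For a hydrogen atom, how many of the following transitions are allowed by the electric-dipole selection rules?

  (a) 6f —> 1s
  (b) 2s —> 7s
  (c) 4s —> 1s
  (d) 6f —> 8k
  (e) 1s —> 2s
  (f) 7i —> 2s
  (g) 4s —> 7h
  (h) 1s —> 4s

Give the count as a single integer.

0

(a) forbidden — Δl = -3 (E1 requires Δl = ±1)
(b) forbidden — Δl = +0 (E1 requires Δl = ±1)
(c) forbidden — Δl = +0 (E1 requires Δl = ±1)
(d) forbidden — Δl = +4 (E1 requires Δl = ±1)
(e) forbidden — Δl = +0 (E1 requires Δl = ±1)
(f) forbidden — Δl = -6 (E1 requires Δl = ±1)
(g) forbidden — Δl = +5 (E1 requires Δl = ±1)
(h) forbidden — Δl = +0 (E1 requires Δl = ±1)
Total allowed: 0 of 8.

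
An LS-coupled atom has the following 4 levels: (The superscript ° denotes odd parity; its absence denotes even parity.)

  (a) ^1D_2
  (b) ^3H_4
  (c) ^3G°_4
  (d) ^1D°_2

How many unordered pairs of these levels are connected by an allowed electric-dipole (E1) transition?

2

(a)–(b): forbidden (parity, ΔS, ΔL, ΔJ).
(a)–(c): forbidden (ΔS, ΔL, ΔJ).
(a)–(d): allowed.
(b)–(c): allowed.
(b)–(d): forbidden (ΔS, ΔL, ΔJ).
(c)–(d): forbidden (parity, ΔS, ΔL, ΔJ).
Allowed pairs: 2 of 6.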